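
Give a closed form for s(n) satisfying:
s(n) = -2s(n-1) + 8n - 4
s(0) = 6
First-order linear with linear forcing.
Homogeneous solution: s_h(n) = A·(-2)^n.
Try particular s_p(n) = pn + q. Substituting:
  pn + q = -2(p(n-1) + q) + 8n - 4.
Matching the n-coefficient: p = -2p + 8 ⇒ p = \frac{8}{3}.
Matching constants: q = 2p - 2q - 4 ⇒ q = \frac{4}{9}.
General: s(n) = A·(-2)^n + \frac{8 n}{3} + \frac{4}{9}.
Apply s(0) = 6: A + \frac{4}{9} = 6 ⇒ A = \frac{50}{9}.
So s(n) = \frac{50 \left(-2\right)^{n}}{9} + \frac{8 n}{3} + \frac{4}{9}.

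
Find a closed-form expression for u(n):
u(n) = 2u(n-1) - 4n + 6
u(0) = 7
First-order linear with linear forcing.
Homogeneous solution: u_h(n) = A·(2)^n.
Try particular u_p(n) = pn + q. Substituting:
  pn + q = 2(p(n-1) + q) - 4n + 6.
Matching the n-coefficient: p = 2p - 4 ⇒ p = 4.
Matching constants: q = -2p + 2q + 6 ⇒ q = 2.
General: u(n) = A·(2)^n + 4 n + 2.
Apply u(0) = 7: A + 2 = 7 ⇒ A = 5.
So u(n) = 5 \cdot 2^{n} + 4 n + 2.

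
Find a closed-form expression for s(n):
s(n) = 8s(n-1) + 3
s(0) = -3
First-order linear non-homogeneous.
Homogeneous solution: s_h(n) = A·(8)^n.
Try constant particular solution s_p = K: K = 8K + 3 ⇒ K = - \frac{3}{7}.
General: s(n) = A·(8)^n - \frac{3}{7}.
Apply s(0) = -3: A - \frac{3}{7} = -3 ⇒ A = - \frac{18}{7}.
So s(n) = - \frac{18 \cdot 8^{n}}{7} - \frac{3}{7}.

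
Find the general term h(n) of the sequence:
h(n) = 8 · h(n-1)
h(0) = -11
Pure geometric recurrence with ratio 8.
By induction h(n) = h(0) · (8)^n = - 11 \cdot 8^{n}.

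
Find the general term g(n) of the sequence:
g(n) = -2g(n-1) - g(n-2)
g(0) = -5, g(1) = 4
Characteristic equation: x² + 2x + 1 = 0, which is (x - (-1))².
Repeated root r = -1.
General solution: g(n) = (A + Bn)·(-1)^n.
From g(0) = -5: A = -5.
From g(1) = 4: (A + B)·(-1) = 4 ⇒ B = 1.
So g(n) = \left(n - 5\right) \cdot (-1)^n.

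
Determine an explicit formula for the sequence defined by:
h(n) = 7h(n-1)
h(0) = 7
This is a homogeneous first-order recurrence with ratio 7.
By induction h(n) = h(0) · (7)^n = 7 \cdot 7^{n}.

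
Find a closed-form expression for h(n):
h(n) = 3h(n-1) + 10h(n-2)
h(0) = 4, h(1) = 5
Characteristic equation: x² - 3x - 10 = 0, which factors as (x - (-2))(x - (5)) = 0.
Roots r₁ = -2, r₂ = 5 (distinct).
General solution: h(n) = A·(-2)^n + B·(5)^n.
From h(0) = 4: A + B = 4.
From h(1) = 5: -2A + 5B = 5.
Solving: A = \frac{15}{7}, B = \frac{13}{7}.
So h(n) = \frac{15 \left(-2\right)^{n}}{7} + \frac{13 \cdot 5^{n}}{7}.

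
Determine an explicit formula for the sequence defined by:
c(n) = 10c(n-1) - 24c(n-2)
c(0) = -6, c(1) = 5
Characteristic equation: x² - 10x + 24 = 0, which factors as (x - (6))(x - (4)) = 0.
Roots r₁ = 6, r₂ = 4 (distinct).
General solution: c(n) = A·(6)^n + B·(4)^n.
From c(0) = -6: A + B = -6.
From c(1) = 5: 6A + 4B = 5.
Solving: A = \frac{29}{2}, B = - \frac{41}{2}.
So c(n) = - \frac{41 \cdot 4^{n}}{2} + \frac{29 \cdot 6^{n}}{2}.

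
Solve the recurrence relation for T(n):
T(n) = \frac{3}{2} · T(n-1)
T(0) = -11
Pure geometric recurrence with ratio \frac{3}{2}.
By induction T(n) = T(0) · (\frac{3}{2})^n = - 11 \left(\frac{3}{2}\right)^{n}.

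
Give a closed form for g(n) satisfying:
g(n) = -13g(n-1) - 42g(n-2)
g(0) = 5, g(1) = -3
Characteristic equation: x² + 13x + 42 = 0, which factors as (x - (-6))(x - (-7)) = 0.
Roots r₁ = -6, r₂ = -7 (distinct).
General solution: g(n) = A·(-6)^n + B·(-7)^n.
From g(0) = 5: A + B = 5.
From g(1) = -3: -6A - 7B = -3.
Solving: A = 32, B = -27.
So g(n) = 32 \left(-6\right)^{n} - 27 \left(-7\right)^{n}.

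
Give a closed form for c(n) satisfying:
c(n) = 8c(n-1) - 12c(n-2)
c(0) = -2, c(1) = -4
Characteristic equation: x² - 8x + 12 = 0, which factors as (x - (2))(x - (6)) = 0.
Roots r₁ = 2, r₂ = 6 (distinct).
General solution: c(n) = A·(2)^n + B·(6)^n.
From c(0) = -2: A + B = -2.
From c(1) = -4: 2A + 6B = -4.
Solving: A = -2, B = 0.
So c(n) = - 2 \cdot 2^{n}.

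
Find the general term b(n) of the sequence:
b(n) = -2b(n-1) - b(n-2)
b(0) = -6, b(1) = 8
Characteristic equation: x² + 2x + 1 = 0, which is (x - (-1))².
Repeated root r = -1.
General solution: b(n) = (A + Bn)·(-1)^n.
From b(0) = -6: A = -6.
From b(1) = 8: (A + B)·(-1) = 8 ⇒ B = -2.
So b(n) = \left(- 2 n - 6\right) \cdot (-1)^n.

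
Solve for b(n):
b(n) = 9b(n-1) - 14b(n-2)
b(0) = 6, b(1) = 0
Characteristic equation: x² - 9x + 14 = 0, which factors as (x - (2))(x - (7)) = 0.
Roots r₁ = 2, r₂ = 7 (distinct).
General solution: b(n) = A·(2)^n + B·(7)^n.
From b(0) = 6: A + B = 6.
From b(1) = 0: 2A + 7B = 0.
Solving: A = \frac{42}{5}, B = - \frac{12}{5}.
So b(n) = \frac{42 \cdot 2^{n}}{5} - \frac{12 \cdot 7^{n}}{5}.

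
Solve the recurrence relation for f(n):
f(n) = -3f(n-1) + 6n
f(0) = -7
First-order linear with linear forcing.
Homogeneous solution: f_h(n) = A·(-3)^n.
Try particular f_p(n) = pn + q. Substituting:
  pn + q = -3(p(n-1) + q) + 6n.
Matching the n-coefficient: p = -3p + 6 ⇒ p = \frac{3}{2}.
Matching constants: q = 3p - 3q ⇒ q = \frac{9}{8}.
General: f(n) = A·(-3)^n + \frac{3 n}{2} + \frac{9}{8}.
Apply f(0) = -7: A + \frac{9}{8} = -7 ⇒ A = - \frac{65}{8}.
So f(n) = - \frac{65 \left(-3\right)^{n}}{8} + \frac{3 n}{2} + \frac{9}{8}.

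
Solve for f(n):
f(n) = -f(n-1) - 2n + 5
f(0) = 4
First-order linear with linear forcing.
Homogeneous solution: f_h(n) = A·(-1)^n.
Try particular f_p(n) = pn + q. Substituting:
  pn + q = -(p(n-1) + q) - 2n + 5.
Matching the n-coefficient: p = -p - 2 ⇒ p = -1.
Matching constants: q = p - q + 5 ⇒ q = 2.
General: f(n) = A·(-1)^n - n + 2.
Apply f(0) = 4: A + 2 = 4 ⇒ A = 2.
So f(n) = 2 \left(-1\right)^{n} - n + 2.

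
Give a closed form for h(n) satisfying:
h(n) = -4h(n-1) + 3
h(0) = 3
First-order linear non-homogeneous.
Homogeneous solution: h_h(n) = A·(-4)^n.
Try constant particular solution h_p = K: K = -4K + 3 ⇒ K = \frac{3}{5}.
General: h(n) = A·(-4)^n + \frac{3}{5}.
Apply h(0) = 3: A + \frac{3}{5} = 3 ⇒ A = \frac{12}{5}.
So h(n) = \frac{12 \left(-4\right)^{n}}{5} + \frac{3}{5}.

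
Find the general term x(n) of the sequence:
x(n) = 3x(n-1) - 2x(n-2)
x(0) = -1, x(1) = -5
Characteristic equation: x² - 3x + 2 = 0, which factors as (x - (1))(x - (2)) = 0.
Roots r₁ = 1, r₂ = 2 (distinct).
General solution: x(n) = A·(1)^n + B·(2)^n.
From x(0) = -1: A + B = -1.
From x(1) = -5: A + 2B = -5.
Solving: A = 3, B = -4.
So x(n) = 3 - 4 \cdot 2^{n}.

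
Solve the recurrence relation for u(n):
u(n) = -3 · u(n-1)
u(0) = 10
Pure geometric recurrence with ratio -3.
By induction u(n) = u(0) · (-3)^n = 10 \left(-3\right)^{n}.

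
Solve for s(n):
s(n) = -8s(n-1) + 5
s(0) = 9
First-order linear non-homogeneous.
Homogeneous solution: s_h(n) = A·(-8)^n.
Try constant particular solution s_p = K: K = -8K + 5 ⇒ K = \frac{5}{9}.
General: s(n) = A·(-8)^n + \frac{5}{9}.
Apply s(0) = 9: A + \frac{5}{9} = 9 ⇒ A = \frac{76}{9}.
So s(n) = \frac{76 \left(-8\right)^{n}}{9} + \frac{5}{9}.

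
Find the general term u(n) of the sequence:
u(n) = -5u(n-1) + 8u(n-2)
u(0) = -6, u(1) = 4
Characteristic equation: x² + 5x - 8 = 0.
Discriminant Δ = (-5)² + 4·(8) = 57.
Roots r₁,₂ = (-5 ± √57)/2, so r₁ = - \frac{5}{2} + \frac{\sqrt{57}}{2}, r₂ = - \frac{\sqrt{57}}{2} - \frac{5}{2}.
General solution: u(n) = A·r₁^n + B·r₂^n.
From the initial conditions, A + B = -6 and r₁A + r₂B = 4.
Since r₁ - r₂ = √57: A = (4 - (-6)r₂)/√57 = -3 - \frac{11 \sqrt{57}}{57}, and B = -6 - A = -3 + \frac{11 \sqrt{57}}{57}.
So u(n) = \left(-3 - \frac{11 \sqrt{57}}{57}\right)\left(- \frac{5}{2} + \frac{\sqrt{57}}{2}\right)^n + \left(-3 + \frac{11 \sqrt{57}}{57}\right)\left(- \frac{\sqrt{57}}{2} - \frac{5}{2}\right)^n.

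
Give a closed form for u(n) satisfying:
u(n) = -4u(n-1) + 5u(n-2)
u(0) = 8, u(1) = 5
Characteristic equation: x² + 4x - 5 = 0, which factors as (x - (-5))(x - (1)) = 0.
Roots r₁ = -5, r₂ = 1 (distinct).
General solution: u(n) = A·(-5)^n + B·(1)^n.
From u(0) = 8: A + B = 8.
From u(1) = 5: -5A + B = 5.
Solving: A = \frac{1}{2}, B = \frac{15}{2}.
So u(n) = \frac{\left(-5\right)^{n}}{2} + \frac{15}{2}.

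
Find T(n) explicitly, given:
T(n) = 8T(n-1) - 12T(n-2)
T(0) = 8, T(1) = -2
Characteristic equation: x² - 8x + 12 = 0, which factors as (x - (2))(x - (6)) = 0.
Roots r₁ = 2, r₂ = 6 (distinct).
General solution: T(n) = A·(2)^n + B·(6)^n.
From T(0) = 8: A + B = 8.
From T(1) = -2: 2A + 6B = -2.
Solving: A = \frac{25}{2}, B = - \frac{9}{2}.
So T(n) = \frac{25 \cdot 2^{n}}{2} - \frac{9 \cdot 6^{n}}{2}.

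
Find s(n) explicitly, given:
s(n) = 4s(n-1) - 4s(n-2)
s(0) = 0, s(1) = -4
Characteristic equation: x² - 4x + 4 = 0, which is (x - (2))².
Repeated root r = 2.
General solution: s(n) = (A + Bn)·(2)^n.
From s(0) = 0: A = 0.
From s(1) = -4: (A + B)·(2) = -4 ⇒ B = -2.
So s(n) = \left(- 2 n\right) \cdot (2)^n.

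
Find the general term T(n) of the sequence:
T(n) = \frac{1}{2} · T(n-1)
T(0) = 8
Pure geometric recurrence with ratio \frac{1}{2}.
By induction T(n) = T(0) · (\frac{1}{2})^n = 8 \cdot 2^{- n}.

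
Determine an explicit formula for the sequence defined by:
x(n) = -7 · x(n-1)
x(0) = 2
Pure geometric recurrence with ratio -7.
By induction x(n) = x(0) · (-7)^n = 2 \left(-7\right)^{n}.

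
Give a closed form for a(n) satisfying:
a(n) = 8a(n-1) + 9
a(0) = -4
First-order linear non-homogeneous.
Homogeneous solution: a_h(n) = A·(8)^n.
Try constant particular solution a_p = K: K = 8K + 9 ⇒ K = - \frac{9}{7}.
General: a(n) = A·(8)^n - \frac{9}{7}.
Apply a(0) = -4: A - \frac{9}{7} = -4 ⇒ A = - \frac{19}{7}.
So a(n) = - \frac{19 \cdot 8^{n}}{7} - \frac{9}{7}.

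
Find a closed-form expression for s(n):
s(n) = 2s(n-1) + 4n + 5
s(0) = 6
First-order linear with linear forcing.
Homogeneous solution: s_h(n) = A·(2)^n.
Try particular s_p(n) = pn + q. Substituting:
  pn + q = 2(p(n-1) + q) + 4n + 5.
Matching the n-coefficient: p = 2p + 4 ⇒ p = -4.
Matching constants: q = -2p + 2q + 5 ⇒ q = -13.
General: s(n) = A·(2)^n - 4 n - 13.
Apply s(0) = 6: A - 13 = 6 ⇒ A = 19.
So s(n) = 19 \cdot 2^{n} - 4 n - 13.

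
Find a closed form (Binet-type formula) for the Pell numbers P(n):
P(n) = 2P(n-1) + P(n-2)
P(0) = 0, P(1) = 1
This is the Pell sequence.
Characteristic equation: x² - 2x - 1 = 0; roots r₁ = 1 + \sqrt{2}, r₂ = 1 - \sqrt{2}.
General: P(n) = A·r₁^n + B·r₂^n. Solving with P(0)=0, P(1)=1 gives A = \frac{\sqrt{2}}{4}, B = - \frac{\sqrt{2}}{4}.
So P(n) = \frac{\sqrt{2} \left(- \left(1 - \sqrt{2}\right)^{n} + \left(1 + \sqrt{2}\right)^{n}\right)}{4}.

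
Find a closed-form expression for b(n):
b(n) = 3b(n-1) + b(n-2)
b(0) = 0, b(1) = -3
Characteristic equation: x² - 3x - 1 = 0.
Discriminant Δ = (3)² + 4·(1) = 13.
Roots r₁,₂ = (3 ± √13)/2, so r₁ = \frac{3}{2} + \frac{\sqrt{13}}{2}, r₂ = \frac{3}{2} - \frac{\sqrt{13}}{2}.
General solution: b(n) = A·r₁^n + B·r₂^n.
From the initial conditions, A + B = 0 and r₁A + r₂B = -3.
Since r₁ - r₂ = √13: A = (-3 - (0)r₂)/√13 = - \frac{3 \sqrt{13}}{13}, and B = 0 - A = \frac{3 \sqrt{13}}{13}.
So b(n) = \left(- \frac{3 \sqrt{13}}{13}\right)\left(\frac{3}{2} + \frac{\sqrt{13}}{2}\right)^n + \left(\frac{3 \sqrt{13}}{13}\right)\left(\frac{3}{2} - \frac{\sqrt{13}}{2}\right)^n.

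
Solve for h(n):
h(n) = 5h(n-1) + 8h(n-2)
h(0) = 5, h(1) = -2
Characteristic equation: x² - 5x - 8 = 0.
Discriminant Δ = (5)² + 4·(8) = 57.
Roots r₁,₂ = (5 ± √57)/2, so r₁ = \frac{5}{2} + \frac{\sqrt{57}}{2}, r₂ = \frac{5}{2} - \frac{\sqrt{57}}{2}.
General solution: h(n) = A·r₁^n + B·r₂^n.
From the initial conditions, A + B = 5 and r₁A + r₂B = -2.
Since r₁ - r₂ = √57: A = (-2 - (5)r₂)/√57 = \frac{5}{2} - \frac{29 \sqrt{57}}{114}, and B = 5 - A = \frac{29 \sqrt{57}}{114} + \frac{5}{2}.
So h(n) = \left(\frac{5}{2} - \frac{29 \sqrt{57}}{114}\right)\left(\frac{5}{2} + \frac{\sqrt{57}}{2}\right)^n + \left(\frac{29 \sqrt{57}}{114} + \frac{5}{2}\right)\left(\frac{5}{2} - \frac{\sqrt{57}}{2}\right)^n.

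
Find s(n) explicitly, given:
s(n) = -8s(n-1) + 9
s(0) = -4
First-order linear non-homogeneous.
Homogeneous solution: s_h(n) = A·(-8)^n.
Try constant particular solution s_p = K: K = -8K + 9 ⇒ K = 1.
General: s(n) = A·(-8)^n + 1.
Apply s(0) = -4: A + 1 = -4 ⇒ A = -5.
So s(n) = 1 - 5 \left(-8\right)^{n}.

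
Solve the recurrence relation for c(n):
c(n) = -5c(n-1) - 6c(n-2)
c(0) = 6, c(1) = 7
Characteristic equation: x² + 5x + 6 = 0, which factors as (x - (-3))(x - (-2)) = 0.
Roots r₁ = -3, r₂ = -2 (distinct).
General solution: c(n) = A·(-3)^n + B·(-2)^n.
From c(0) = 6: A + B = 6.
From c(1) = 7: -3A - 2B = 7.
Solving: A = -19, B = 25.
So c(n) = 25 \left(-2\right)^{n} - 19 \left(-3\right)^{n}.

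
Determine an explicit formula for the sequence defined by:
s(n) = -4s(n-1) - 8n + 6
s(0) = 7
First-order linear with linear forcing.
Homogeneous solution: s_h(n) = A·(-4)^n.
Try particular s_p(n) = pn + q. Substituting:
  pn + q = -4(p(n-1) + q) - 8n + 6.
Matching the n-coefficient: p = -4p - 8 ⇒ p = - \frac{8}{5}.
Matching constants: q = 4p - 4q + 6 ⇒ q = - \frac{2}{25}.
General: s(n) = A·(-4)^n - \frac{8 n}{5} - \frac{2}{25}.
Apply s(0) = 7: A - \frac{2}{25} = 7 ⇒ A = \frac{177}{25}.
So s(n) = \frac{177 \left(-4\right)^{n}}{25} - \frac{8 n}{5} - \frac{2}{25}.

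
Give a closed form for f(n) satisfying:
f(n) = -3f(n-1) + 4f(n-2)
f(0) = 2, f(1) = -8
Characteristic equation: x² + 3x - 4 = 0, which factors as (x - (1))(x - (-4)) = 0.
Roots r₁ = 1, r₂ = -4 (distinct).
General solution: f(n) = A·(1)^n + B·(-4)^n.
From f(0) = 2: A + B = 2.
From f(1) = -8: A - 4B = -8.
Solving: A = 0, B = 2.
So f(n) = 2 \left(-4\right)^{n}.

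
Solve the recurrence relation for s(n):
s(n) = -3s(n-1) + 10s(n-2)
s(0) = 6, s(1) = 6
Characteristic equation: x² + 3x - 10 = 0, which factors as (x - (2))(x - (-5)) = 0.
Roots r₁ = 2, r₂ = -5 (distinct).
General solution: s(n) = A·(2)^n + B·(-5)^n.
From s(0) = 6: A + B = 6.
From s(1) = 6: 2A - 5B = 6.
Solving: A = \frac{36}{7}, B = \frac{6}{7}.
So s(n) = \frac{6 \left(-5\right)^{n}}{7} + \frac{36 \cdot 2^{n}}{7}.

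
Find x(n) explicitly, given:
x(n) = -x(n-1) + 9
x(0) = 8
First-order linear non-homogeneous.
Homogeneous solution: x_h(n) = A·(-1)^n.
Try constant particular solution x_p = K: K = -K + 9 ⇒ K = \frac{9}{2}.
General: x(n) = A·(-1)^n + \frac{9}{2}.
Apply x(0) = 8: A + \frac{9}{2} = 8 ⇒ A = \frac{7}{2}.
So x(n) = \frac{7 \left(-1\right)^{n}}{2} + \frac{9}{2}.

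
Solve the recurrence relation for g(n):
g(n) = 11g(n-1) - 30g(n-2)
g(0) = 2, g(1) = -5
Characteristic equation: x² - 11x + 30 = 0, which factors as (x - (5))(x - (6)) = 0.
Roots r₁ = 5, r₂ = 6 (distinct).
General solution: g(n) = A·(5)^n + B·(6)^n.
From g(0) = 2: A + B = 2.
From g(1) = -5: 5A + 6B = -5.
Solving: A = 17, B = -15.
So g(n) = 17 \cdot 5^{n} - 15 \cdot 6^{n}.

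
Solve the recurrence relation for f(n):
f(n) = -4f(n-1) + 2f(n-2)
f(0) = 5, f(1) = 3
Characteristic equation: x² + 4x - 2 = 0.
Discriminant Δ = (-4)² + 4·(2) = 24.
Roots r₁,₂ = (-4 ± √24)/2, so r₁ = -2 + \sqrt{6}, r₂ = - \sqrt{6} - 2.
General solution: f(n) = A·r₁^n + B·r₂^n.
From the initial conditions, A + B = 5 and r₁A + r₂B = 3.
Since r₁ - r₂ = √24: A = (3 - (5)r₂)/√24 = \frac{5}{2} + \frac{13 \sqrt{6}}{12}, and B = 5 - A = \frac{5}{2} - \frac{13 \sqrt{6}}{12}.
So f(n) = \left(\frac{5}{2} + \frac{13 \sqrt{6}}{12}\right)\left(-2 + \sqrt{6}\right)^n + \left(\frac{5}{2} - \frac{13 \sqrt{6}}{12}\right)\left(- \sqrt{6} - 2\right)^n.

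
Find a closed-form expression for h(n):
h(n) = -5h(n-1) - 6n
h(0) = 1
First-order linear with linear forcing.
Homogeneous solution: h_h(n) = A·(-5)^n.
Try particular h_p(n) = pn + q. Substituting:
  pn + q = -5(p(n-1) + q) - 6n.
Matching the n-coefficient: p = -5p - 6 ⇒ p = -1.
Matching constants: q = 5p - 5q ⇒ q = - \frac{5}{6}.
General: h(n) = A·(-5)^n - n - \frac{5}{6}.
Apply h(0) = 1: A - \frac{5}{6} = 1 ⇒ A = \frac{11}{6}.
So h(n) = \frac{11 \left(-5\right)^{n}}{6} - n - \frac{5}{6}.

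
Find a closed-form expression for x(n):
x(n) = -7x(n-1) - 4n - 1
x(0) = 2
First-order linear with linear forcing.
Homogeneous solution: x_h(n) = A·(-7)^n.
Try particular x_p(n) = pn + q. Substituting:
  pn + q = -7(p(n-1) + q) - 4n - 1.
Matching the n-coefficient: p = -7p - 4 ⇒ p = - \frac{1}{2}.
Matching constants: q = 7p - 7q - 1 ⇒ q = - \frac{9}{16}.
General: x(n) = A·(-7)^n - \frac{n}{2} - \frac{9}{16}.
Apply x(0) = 2: A - \frac{9}{16} = 2 ⇒ A = \frac{41}{16}.
So x(n) = \frac{41 \left(-7\right)^{n}}{16} - \frac{n}{2} - \frac{9}{16}.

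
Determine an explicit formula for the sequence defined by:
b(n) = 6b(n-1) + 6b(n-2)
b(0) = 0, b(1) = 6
Characteristic equation: x² - 6x - 6 = 0.
Discriminant Δ = (6)² + 4·(6) = 60.
Roots r₁,₂ = (6 ± √60)/2, so r₁ = 3 + \sqrt{15}, r₂ = 3 - \sqrt{15}.
General solution: b(n) = A·r₁^n + B·r₂^n.
From the initial conditions, A + B = 0 and r₁A + r₂B = 6.
Since r₁ - r₂ = √60: A = (6 - (0)r₂)/√60 = \frac{\sqrt{15}}{5}, and B = 0 - A = - \frac{\sqrt{15}}{5}.
So b(n) = \left(\frac{\sqrt{15}}{5}\right)\left(3 + \sqrt{15}\right)^n + \left(- \frac{\sqrt{15}}{5}\right)\left(3 - \sqrt{15}\right)^n.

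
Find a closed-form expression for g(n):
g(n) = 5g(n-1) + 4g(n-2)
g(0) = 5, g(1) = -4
Characteristic equation: x² - 5x - 4 = 0.
Discriminant Δ = (5)² + 4·(4) = 41.
Roots r₁,₂ = (5 ± √41)/2, so r₁ = \frac{5}{2} + \frac{\sqrt{41}}{2}, r₂ = \frac{5}{2} - \frac{\sqrt{41}}{2}.
General solution: g(n) = A·r₁^n + B·r₂^n.
From the initial conditions, A + B = 5 and r₁A + r₂B = -4.
Since r₁ - r₂ = √41: A = (-4 - (5)r₂)/√41 = \frac{5}{2} - \frac{33 \sqrt{41}}{82}, and B = 5 - A = \frac{5}{2} + \frac{33 \sqrt{41}}{82}.
So g(n) = \left(\frac{5}{2} - \frac{33 \sqrt{41}}{82}\right)\left(\frac{5}{2} + \frac{\sqrt{41}}{2}\right)^n + \left(\frac{5}{2} + \frac{33 \sqrt{41}}{82}\right)\left(\frac{5}{2} - \frac{\sqrt{41}}{2}\right)^n.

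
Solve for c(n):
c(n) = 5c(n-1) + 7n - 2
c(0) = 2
First-order linear with linear forcing.
Homogeneous solution: c_h(n) = A·(5)^n.
Try particular c_p(n) = pn + q. Substituting:
  pn + q = 5(p(n-1) + q) + 7n - 2.
Matching the n-coefficient: p = 5p + 7 ⇒ p = - \frac{7}{4}.
Matching constants: q = -5p + 5q - 2 ⇒ q = - \frac{27}{16}.
General: c(n) = A·(5)^n - \frac{7 n}{4} - \frac{27}{16}.
Apply c(0) = 2: A - \frac{27}{16} = 2 ⇒ A = \frac{59}{16}.
So c(n) = \frac{59 \cdot 5^{n}}{16} - \frac{7 n}{4} - \frac{27}{16}.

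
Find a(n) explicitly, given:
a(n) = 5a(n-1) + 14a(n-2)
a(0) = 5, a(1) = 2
Characteristic equation: x² - 5x - 14 = 0, which factors as (x - (-2))(x - (7)) = 0.
Roots r₁ = -2, r₂ = 7 (distinct).
General solution: a(n) = A·(-2)^n + B·(7)^n.
From a(0) = 5: A + B = 5.
From a(1) = 2: -2A + 7B = 2.
Solving: A = \frac{11}{3}, B = \frac{4}{3}.
So a(n) = \frac{11 \left(-2\right)^{n}}{3} + \frac{4 \cdot 7^{n}}{3}.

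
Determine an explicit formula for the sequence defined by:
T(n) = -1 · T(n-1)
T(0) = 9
Pure geometric recurrence with ratio -1.
By induction T(n) = T(0) · (-1)^n = 9 \left(-1\right)^{n}.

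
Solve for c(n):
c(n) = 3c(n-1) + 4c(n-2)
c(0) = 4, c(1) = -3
Characteristic equation: x² - 3x - 4 = 0, which factors as (x - (-1))(x - (4)) = 0.
Roots r₁ = -1, r₂ = 4 (distinct).
General solution: c(n) = A·(-1)^n + B·(4)^n.
From c(0) = 4: A + B = 4.
From c(1) = -3: -A + 4B = -3.
Solving: A = \frac{19}{5}, B = \frac{1}{5}.
So c(n) = \frac{19 \left(-1\right)^{n}}{5} + \frac{4^{n}}{5}.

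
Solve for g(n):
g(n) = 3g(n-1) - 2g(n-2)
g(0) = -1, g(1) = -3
Characteristic equation: x² - 3x + 2 = 0, which factors as (x - (2))(x - (1)) = 0.
Roots r₁ = 2, r₂ = 1 (distinct).
General solution: g(n) = A·(2)^n + B·(1)^n.
From g(0) = -1: A + B = -1.
From g(1) = -3: 2A + B = -3.
Solving: A = -2, B = 1.
So g(n) = 1 - 2 \cdot 2^{n}.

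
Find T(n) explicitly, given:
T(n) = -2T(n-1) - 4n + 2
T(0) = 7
First-order linear with linear forcing.
Homogeneous solution: T_h(n) = A·(-2)^n.
Try particular T_p(n) = pn + q. Substituting:
  pn + q = -2(p(n-1) + q) - 4n + 2.
Matching the n-coefficient: p = -2p - 4 ⇒ p = - \frac{4}{3}.
Matching constants: q = 2p - 2q + 2 ⇒ q = - \frac{2}{9}.
General: T(n) = A·(-2)^n - \frac{4 n}{3} - \frac{2}{9}.
Apply T(0) = 7: A - \frac{2}{9} = 7 ⇒ A = \frac{65}{9}.
So T(n) = \frac{65 \left(-2\right)^{n}}{9} - \frac{4 n}{3} - \frac{2}{9}.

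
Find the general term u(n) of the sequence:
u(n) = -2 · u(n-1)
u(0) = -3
Pure geometric recurrence with ratio -2.
By induction u(n) = u(0) · (-2)^n = - 3 \left(-2\right)^{n}.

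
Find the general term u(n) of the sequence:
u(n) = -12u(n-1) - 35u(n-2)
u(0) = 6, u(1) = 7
Characteristic equation: x² + 12x + 35 = 0, which factors as (x - (-5))(x - (-7)) = 0.
Roots r₁ = -5, r₂ = -7 (distinct).
General solution: u(n) = A·(-5)^n + B·(-7)^n.
From u(0) = 6: A + B = 6.
From u(1) = 7: -5A - 7B = 7.
Solving: A = \frac{49}{2}, B = - \frac{37}{2}.
So u(n) = \frac{49 \left(-5\right)^{n}}{2} - \frac{37 \left(-7\right)^{n}}{2}.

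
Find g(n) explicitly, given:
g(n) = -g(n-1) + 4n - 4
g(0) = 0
First-order linear with linear forcing.
Homogeneous solution: g_h(n) = A·(-1)^n.
Try particular g_p(n) = pn + q. Substituting:
  pn + q = -(p(n-1) + q) + 4n - 4.
Matching the n-coefficient: p = -p + 4 ⇒ p = 2.
Matching constants: q = p - q - 4 ⇒ q = -1.
General: g(n) = A·(-1)^n + 2 n - 1.
Apply g(0) = 0: A - 1 = 0 ⇒ A = 1.
So g(n) = \left(-1\right)^{n} + 2 n - 1.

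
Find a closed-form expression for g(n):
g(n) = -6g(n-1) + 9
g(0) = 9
First-order linear non-homogeneous.
Homogeneous solution: g_h(n) = A·(-6)^n.
Try constant particular solution g_p = K: K = -6K + 9 ⇒ K = \frac{9}{7}.
General: g(n) = A·(-6)^n + \frac{9}{7}.
Apply g(0) = 9: A + \frac{9}{7} = 9 ⇒ A = \frac{54}{7}.
So g(n) = \frac{54 \left(-6\right)^{n}}{7} + \frac{9}{7}.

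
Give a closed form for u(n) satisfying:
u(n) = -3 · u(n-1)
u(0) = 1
Pure geometric recurrence with ratio -3.
By induction u(n) = u(0) · (-3)^n = \left(-3\right)^{n}.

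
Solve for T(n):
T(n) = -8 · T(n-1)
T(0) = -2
Pure geometric recurrence with ratio -8.
By induction T(n) = T(0) · (-8)^n = - 2 \left(-8\right)^{n}.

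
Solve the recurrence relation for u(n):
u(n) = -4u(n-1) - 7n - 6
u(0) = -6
First-order linear with linear forcing.
Homogeneous solution: u_h(n) = A·(-4)^n.
Try particular u_p(n) = pn + q. Substituting:
  pn + q = -4(p(n-1) + q) - 7n - 6.
Matching the n-coefficient: p = -4p - 7 ⇒ p = - \frac{7}{5}.
Matching constants: q = 4p - 4q - 6 ⇒ q = - \frac{58}{25}.
General: u(n) = A·(-4)^n - \frac{7 n}{5} - \frac{58}{25}.
Apply u(0) = -6: A - \frac{58}{25} = -6 ⇒ A = - \frac{92}{25}.
So u(n) = - \frac{92 \left(-4\right)^{n}}{25} - \frac{7 n}{5} - \frac{58}{25}.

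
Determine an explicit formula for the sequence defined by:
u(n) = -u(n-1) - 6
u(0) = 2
First-order linear non-homogeneous.
Homogeneous solution: u_h(n) = A·(-1)^n.
Try constant particular solution u_p = K: K = -K - 6 ⇒ K = -3.
General: u(n) = A·(-1)^n - 3.
Apply u(0) = 2: A - 3 = 2 ⇒ A = 5.
So u(n) = 5 \left(-1\right)^{n} - 3.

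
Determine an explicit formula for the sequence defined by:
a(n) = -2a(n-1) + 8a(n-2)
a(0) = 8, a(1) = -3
Characteristic equation: x² + 2x - 8 = 0, which factors as (x - (-4))(x - (2)) = 0.
Roots r₁ = -4, r₂ = 2 (distinct).
General solution: a(n) = A·(-4)^n + B·(2)^n.
From a(0) = 8: A + B = 8.
From a(1) = -3: -4A + 2B = -3.
Solving: A = \frac{19}{6}, B = \frac{29}{6}.
So a(n) = \frac{19 \left(-4\right)^{n}}{6} + \frac{29 \cdot 2^{n}}{6}.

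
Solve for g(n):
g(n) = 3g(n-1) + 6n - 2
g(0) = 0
First-order linear with linear forcing.
Homogeneous solution: g_h(n) = A·(3)^n.
Try particular g_p(n) = pn + q. Substituting:
  pn + q = 3(p(n-1) + q) + 6n - 2.
Matching the n-coefficient: p = 3p + 6 ⇒ p = -3.
Matching constants: q = -3p + 3q - 2 ⇒ q = - \frac{7}{2}.
General: g(n) = A·(3)^n - 3 n - \frac{7}{2}.
Apply g(0) = 0: A - \frac{7}{2} = 0 ⇒ A = \frac{7}{2}.
So g(n) = \frac{7 \cdot 3^{n}}{2} - 3 n - \frac{7}{2}.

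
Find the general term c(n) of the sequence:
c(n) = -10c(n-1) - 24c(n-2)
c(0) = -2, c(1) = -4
Characteristic equation: x² + 10x + 24 = 0, which factors as (x - (-4))(x - (-6)) = 0.
Roots r₁ = -4, r₂ = -6 (distinct).
General solution: c(n) = A·(-4)^n + B·(-6)^n.
From c(0) = -2: A + B = -2.
From c(1) = -4: -4A - 6B = -4.
Solving: A = -8, B = 6.
So c(n) = - 8 \left(-4\right)^{n} + 6 \left(-6\right)^{n}.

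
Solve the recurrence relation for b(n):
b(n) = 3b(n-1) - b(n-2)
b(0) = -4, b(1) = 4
Characteristic equation: x² - 3x + 1 = 0.
Discriminant Δ = (3)² + 4·(-1) = 5.
Roots r₁,₂ = (3 ± √5)/2, so r₁ = \frac{\sqrt{5}}{2} + \frac{3}{2}, r₂ = \frac{3}{2} - \frac{\sqrt{5}}{2}.
General solution: b(n) = A·r₁^n + B·r₂^n.
From the initial conditions, A + B = -4 and r₁A + r₂B = 4.
Since r₁ - r₂ = √5: A = (4 - (-4)r₂)/√5 = -2 + 2 \sqrt{5}, and B = -4 - A = - 2 \sqrt{5} - 2.
So b(n) = \left(-2 + 2 \sqrt{5}\right)\left(\frac{\sqrt{5}}{2} + \frac{3}{2}\right)^n + \left(- 2 \sqrt{5} - 2\right)\left(\frac{3}{2} - \frac{\sqrt{5}}{2}\right)^n.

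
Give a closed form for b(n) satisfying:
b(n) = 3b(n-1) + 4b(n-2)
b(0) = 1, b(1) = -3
Characteristic equation: x² - 3x - 4 = 0, which factors as (x - (-1))(x - (4)) = 0.
Roots r₁ = -1, r₂ = 4 (distinct).
General solution: b(n) = A·(-1)^n + B·(4)^n.
From b(0) = 1: A + B = 1.
From b(1) = -3: -A + 4B = -3.
Solving: A = \frac{7}{5}, B = - \frac{2}{5}.
So b(n) = \frac{7 \left(-1\right)^{n}}{5} - \frac{2 \cdot 4^{n}}{5}.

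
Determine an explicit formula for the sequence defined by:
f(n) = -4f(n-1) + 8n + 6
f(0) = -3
First-order linear with linear forcing.
Homogeneous solution: f_h(n) = A·(-4)^n.
Try particular f_p(n) = pn + q. Substituting:
  pn + q = -4(p(n-1) + q) + 8n + 6.
Matching the n-coefficient: p = -4p + 8 ⇒ p = \frac{8}{5}.
Matching constants: q = 4p - 4q + 6 ⇒ q = \frac{62}{25}.
General: f(n) = A·(-4)^n + \frac{8 n}{5} + \frac{62}{25}.
Apply f(0) = -3: A + \frac{62}{25} = -3 ⇒ A = - \frac{137}{25}.
So f(n) = - \frac{137 \left(-4\right)^{n}}{25} + \frac{8 n}{5} + \frac{62}{25}.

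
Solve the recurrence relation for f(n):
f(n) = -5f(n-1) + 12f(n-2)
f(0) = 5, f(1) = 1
Characteristic equation: x² + 5x - 12 = 0.
Discriminant Δ = (-5)² + 4·(12) = 73.
Roots r₁,₂ = (-5 ± √73)/2, so r₁ = - \frac{5}{2} + \frac{\sqrt{73}}{2}, r₂ = - \frac{\sqrt{73}}{2} - \frac{5}{2}.
General solution: f(n) = A·r₁^n + B·r₂^n.
From the initial conditions, A + B = 5 and r₁A + r₂B = 1.
Since r₁ - r₂ = √73: A = (1 - (5)r₂)/√73 = \frac{27 \sqrt{73}}{146} + \frac{5}{2}, and B = 5 - A = \frac{5}{2} - \frac{27 \sqrt{73}}{146}.
So f(n) = \left(\frac{27 \sqrt{73}}{146} + \frac{5}{2}\right)\left(- \frac{5}{2} + \frac{\sqrt{73}}{2}\right)^n + \left(\frac{5}{2} - \frac{27 \sqrt{73}}{146}\right)\left(- \frac{\sqrt{73}}{2} - \frac{5}{2}\right)^n.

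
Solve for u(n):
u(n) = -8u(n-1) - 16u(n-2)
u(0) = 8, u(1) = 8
Characteristic equation: x² + 8x + 16 = 0, which is (x - (-4))².
Repeated root r = -4.
General solution: u(n) = (A + Bn)·(-4)^n.
From u(0) = 8: A = 8.
From u(1) = 8: (A + B)·(-4) = 8 ⇒ B = -10.
So u(n) = \left(8 - 10 n\right) \cdot (-4)^n.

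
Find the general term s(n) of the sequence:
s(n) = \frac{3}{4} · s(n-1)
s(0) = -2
Pure geometric recurrence with ratio \frac{3}{4}.
By induction s(n) = s(0) · (\frac{3}{4})^n = - 2 \left(\frac{3}{4}\right)^{n}.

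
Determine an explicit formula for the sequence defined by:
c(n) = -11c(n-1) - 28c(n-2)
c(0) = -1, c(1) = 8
Characteristic equation: x² + 11x + 28 = 0, which factors as (x - (-4))(x - (-7)) = 0.
Roots r₁ = -4, r₂ = -7 (distinct).
General solution: c(n) = A·(-4)^n + B·(-7)^n.
From c(0) = -1: A + B = -1.
From c(1) = 8: -4A - 7B = 8.
Solving: A = \frac{1}{3}, B = - \frac{4}{3}.
So c(n) = \frac{\left(-4\right)^{n}}{3} - \frac{4 \left(-7\right)^{n}}{3}.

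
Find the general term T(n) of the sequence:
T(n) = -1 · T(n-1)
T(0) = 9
Pure geometric recurrence with ratio -1.
By induction T(n) = T(0) · (-1)^n = 9 \left(-1\right)^{n}.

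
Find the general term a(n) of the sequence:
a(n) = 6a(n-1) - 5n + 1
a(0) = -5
First-order linear with linear forcing.
Homogeneous solution: a_h(n) = A·(6)^n.
Try particular a_p(n) = pn + q. Substituting:
  pn + q = 6(p(n-1) + q) - 5n + 1.
Matching the n-coefficient: p = 6p - 5 ⇒ p = 1.
Matching constants: q = -6p + 6q + 1 ⇒ q = 1.
General: a(n) = A·(6)^n + n + 1.
Apply a(0) = -5: A + 1 = -5 ⇒ A = -6.
So a(n) = - 6 \cdot 6^{n} + n + 1.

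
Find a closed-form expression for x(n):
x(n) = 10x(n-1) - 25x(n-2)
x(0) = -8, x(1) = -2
Characteristic equation: x² - 10x + 25 = 0, which is (x - (5))².
Repeated root r = 5.
General solution: x(n) = (A + Bn)·(5)^n.
From x(0) = -8: A = -8.
From x(1) = -2: (A + B)·(5) = -2 ⇒ B = \frac{38}{5}.
So x(n) = \left(\frac{38 n}{5} - 8\right) \cdot (5)^n.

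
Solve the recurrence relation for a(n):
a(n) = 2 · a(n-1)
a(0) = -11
Pure geometric recurrence with ratio 2.
By induction a(n) = a(0) · (2)^n = - 11 \cdot 2^{n}.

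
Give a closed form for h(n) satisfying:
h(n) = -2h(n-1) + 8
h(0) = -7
First-order linear non-homogeneous.
Homogeneous solution: h_h(n) = A·(-2)^n.
Try constant particular solution h_p = K: K = -2K + 8 ⇒ K = \frac{8}{3}.
General: h(n) = A·(-2)^n + \frac{8}{3}.
Apply h(0) = -7: A + \frac{8}{3} = -7 ⇒ A = - \frac{29}{3}.
So h(n) = \frac{8}{3} - \frac{29 \left(-2\right)^{n}}{3}.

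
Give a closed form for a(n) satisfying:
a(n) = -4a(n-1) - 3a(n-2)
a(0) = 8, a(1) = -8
Characteristic equation: x² + 4x + 3 = 0, which factors as (x - (-3))(x - (-1)) = 0.
Roots r₁ = -3, r₂ = -1 (distinct).
General solution: a(n) = A·(-3)^n + B·(-1)^n.
From a(0) = 8: A + B = 8.
From a(1) = -8: -3A - B = -8.
Solving: A = 0, B = 8.
So a(n) = 8 \left(-1\right)^{n}.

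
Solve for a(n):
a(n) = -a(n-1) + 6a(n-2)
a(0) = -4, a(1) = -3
Characteristic equation: x² + x - 6 = 0, which factors as (x - (2))(x - (-3)) = 0.
Roots r₁ = 2, r₂ = -3 (distinct).
General solution: a(n) = A·(2)^n + B·(-3)^n.
From a(0) = -4: A + B = -4.
From a(1) = -3: 2A - 3B = -3.
Solving: A = -3, B = -1.
So a(n) = - \left(-3\right)^{n} - 3 \cdot 2^{n}.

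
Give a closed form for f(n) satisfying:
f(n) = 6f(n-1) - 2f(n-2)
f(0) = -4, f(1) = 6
Characteristic equation: x² - 6x + 2 = 0.
Discriminant Δ = (6)² + 4·(-2) = 28.
Roots r₁,₂ = (6 ± √28)/2, so r₁ = \sqrt{7} + 3, r₂ = 3 - \sqrt{7}.
General solution: f(n) = A·r₁^n + B·r₂^n.
From the initial conditions, A + B = -4 and r₁A + r₂B = 6.
Since r₁ - r₂ = √28: A = (6 - (-4)r₂)/√28 = -2 + \frac{9 \sqrt{7}}{7}, and B = -4 - A = - \frac{9 \sqrt{7}}{7} - 2.
So f(n) = \left(-2 + \frac{9 \sqrt{7}}{7}\right)\left(\sqrt{7} + 3\right)^n + \left(- \frac{9 \sqrt{7}}{7} - 2\right)\left(3 - \sqrt{7}\right)^n.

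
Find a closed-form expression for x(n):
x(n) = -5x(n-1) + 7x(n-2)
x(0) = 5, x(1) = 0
Characteristic equation: x² + 5x - 7 = 0.
Discriminant Δ = (-5)² + 4·(7) = 53.
Roots r₁,₂ = (-5 ± √53)/2, so r₁ = - \frac{5}{2} + \frac{\sqrt{53}}{2}, r₂ = - \frac{\sqrt{53}}{2} - \frac{5}{2}.
General solution: x(n) = A·r₁^n + B·r₂^n.
From the initial conditions, A + B = 5 and r₁A + r₂B = 0.
Since r₁ - r₂ = √53: A = (0 - (5)r₂)/√53 = \frac{25 \sqrt{53}}{106} + \frac{5}{2}, and B = 5 - A = \frac{5}{2} - \frac{25 \sqrt{53}}{106}.
So x(n) = \left(\frac{25 \sqrt{53}}{106} + \frac{5}{2}\right)\left(- \frac{5}{2} + \frac{\sqrt{53}}{2}\right)^n + \left(\frac{5}{2} - \frac{25 \sqrt{53}}{106}\right)\left(- \frac{\sqrt{53}}{2} - \frac{5}{2}\right)^n.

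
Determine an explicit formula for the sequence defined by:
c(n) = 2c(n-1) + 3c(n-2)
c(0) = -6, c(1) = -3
Characteristic equation: x² - 2x - 3 = 0, which factors as (x - (-1))(x - (3)) = 0.
Roots r₁ = -1, r₂ = 3 (distinct).
General solution: c(n) = A·(-1)^n + B·(3)^n.
From c(0) = -6: A + B = -6.
From c(1) = -3: -A + 3B = -3.
Solving: A = - \frac{15}{4}, B = - \frac{9}{4}.
So c(n) = - \frac{15 \left(-1\right)^{n}}{4} - \frac{9 \cdot 3^{n}}{4}.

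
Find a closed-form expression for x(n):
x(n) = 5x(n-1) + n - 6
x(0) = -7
First-order linear with linear forcing.
Homogeneous solution: x_h(n) = A·(5)^n.
Try particular x_p(n) = pn + q. Substituting:
  pn + q = 5(p(n-1) + q) + n - 6.
Matching the n-coefficient: p = 5p + 1 ⇒ p = - \frac{1}{4}.
Matching constants: q = -5p + 5q - 6 ⇒ q = \frac{19}{16}.
General: x(n) = A·(5)^n - \frac{n}{4} + \frac{19}{16}.
Apply x(0) = -7: A + \frac{19}{16} = -7 ⇒ A = - \frac{131}{16}.
So x(n) = - \frac{131 \cdot 5^{n}}{16} - \frac{n}{4} + \frac{19}{16}.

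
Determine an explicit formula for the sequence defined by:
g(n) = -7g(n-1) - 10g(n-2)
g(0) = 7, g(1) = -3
Characteristic equation: x² + 7x + 10 = 0, which factors as (x - (-5))(x - (-2)) = 0.
Roots r₁ = -5, r₂ = -2 (distinct).
General solution: g(n) = A·(-5)^n + B·(-2)^n.
From g(0) = 7: A + B = 7.
From g(1) = -3: -5A - 2B = -3.
Solving: A = - \frac{11}{3}, B = \frac{32}{3}.
So g(n) = \frac{32 \left(-2\right)^{n}}{3} - \frac{11 \left(-5\right)^{n}}{3}.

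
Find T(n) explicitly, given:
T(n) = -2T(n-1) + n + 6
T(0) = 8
First-order linear with linear forcing.
Homogeneous solution: T_h(n) = A·(-2)^n.
Try particular T_p(n) = pn + q. Substituting:
  pn + q = -2(p(n-1) + q) + n + 6.
Matching the n-coefficient: p = -2p + 1 ⇒ p = \frac{1}{3}.
Matching constants: q = 2p - 2q + 6 ⇒ q = \frac{20}{9}.
General: T(n) = A·(-2)^n + \frac{n}{3} + \frac{20}{9}.
Apply T(0) = 8: A + \frac{20}{9} = 8 ⇒ A = \frac{52}{9}.
So T(n) = \frac{52 \left(-2\right)^{n}}{9} + \frac{n}{3} + \frac{20}{9}.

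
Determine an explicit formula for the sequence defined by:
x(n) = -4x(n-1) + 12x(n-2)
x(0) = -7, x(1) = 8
Characteristic equation: x² + 4x - 12 = 0, which factors as (x - (2))(x - (-6)) = 0.
Roots r₁ = 2, r₂ = -6 (distinct).
General solution: x(n) = A·(2)^n + B·(-6)^n.
From x(0) = -7: A + B = -7.
From x(1) = 8: 2A - 6B = 8.
Solving: A = - \frac{17}{4}, B = - \frac{11}{4}.
So x(n) = - \frac{11 \left(-6\right)^{n}}{4} - \frac{17 \cdot 2^{n}}{4}.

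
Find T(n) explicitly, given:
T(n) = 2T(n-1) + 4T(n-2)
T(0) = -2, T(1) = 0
Characteristic equation: x² - 2x - 4 = 0.
Discriminant Δ = (2)² + 4·(4) = 20.
Roots r₁,₂ = (2 ± √20)/2, so r₁ = 1 + \sqrt{5}, r₂ = 1 - \sqrt{5}.
General solution: T(n) = A·r₁^n + B·r₂^n.
From the initial conditions, A + B = -2 and r₁A + r₂B = 0.
Since r₁ - r₂ = √20: A = (0 - (-2)r₂)/√20 = -1 + \frac{\sqrt{5}}{5}, and B = -2 - A = -1 - \frac{\sqrt{5}}{5}.
So T(n) = \left(-1 + \frac{\sqrt{5}}{5}\right)\left(1 + \sqrt{5}\right)^n + \left(-1 - \frac{\sqrt{5}}{5}\right)\left(1 - \sqrt{5}\right)^n.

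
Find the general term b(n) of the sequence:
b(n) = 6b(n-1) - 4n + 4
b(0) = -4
First-order linear with linear forcing.
Homogeneous solution: b_h(n) = A·(6)^n.
Try particular b_p(n) = pn + q. Substituting:
  pn + q = 6(p(n-1) + q) - 4n + 4.
Matching the n-coefficient: p = 6p - 4 ⇒ p = \frac{4}{5}.
Matching constants: q = -6p + 6q + 4 ⇒ q = \frac{4}{25}.
General: b(n) = A·(6)^n + \frac{4 n}{5} + \frac{4}{25}.
Apply b(0) = -4: A + \frac{4}{25} = -4 ⇒ A = - \frac{104}{25}.
So b(n) = - \frac{104 \cdot 6^{n}}{25} + \frac{4 n}{5} + \frac{4}{25}.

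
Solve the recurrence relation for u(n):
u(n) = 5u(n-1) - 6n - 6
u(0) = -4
First-order linear with linear forcing.
Homogeneous solution: u_h(n) = A·(5)^n.
Try particular u_p(n) = pn + q. Substituting:
  pn + q = 5(p(n-1) + q) - 6n - 6.
Matching the n-coefficient: p = 5p - 6 ⇒ p = \frac{3}{2}.
Matching constants: q = -5p + 5q - 6 ⇒ q = \frac{27}{8}.
General: u(n) = A·(5)^n + \frac{3 n}{2} + \frac{27}{8}.
Apply u(0) = -4: A + \frac{27}{8} = -4 ⇒ A = - \frac{59}{8}.
So u(n) = - \frac{59 \cdot 5^{n}}{8} + \frac{3 n}{2} + \frac{27}{8}.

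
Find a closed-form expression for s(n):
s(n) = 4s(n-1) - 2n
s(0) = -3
First-order linear with linear forcing.
Homogeneous solution: s_h(n) = A·(4)^n.
Try particular s_p(n) = pn + q. Substituting:
  pn + q = 4(p(n-1) + q) - 2n.
Matching the n-coefficient: p = 4p - 2 ⇒ p = \frac{2}{3}.
Matching constants: q = -4p + 4q ⇒ q = \frac{8}{9}.
General: s(n) = A·(4)^n + \frac{2 n}{3} + \frac{8}{9}.
Apply s(0) = -3: A + \frac{8}{9} = -3 ⇒ A = - \frac{35}{9}.
So s(n) = - \frac{35 \cdot 4^{n}}{9} + \frac{2 n}{3} + \frac{8}{9}.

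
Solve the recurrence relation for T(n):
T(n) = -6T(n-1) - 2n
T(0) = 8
First-order linear with linear forcing.
Homogeneous solution: T_h(n) = A·(-6)^n.
Try particular T_p(n) = pn + q. Substituting:
  pn + q = -6(p(n-1) + q) - 2n.
Matching the n-coefficient: p = -6p - 2 ⇒ p = - \frac{2}{7}.
Matching constants: q = 6p - 6q ⇒ q = - \frac{12}{49}.
General: T(n) = A·(-6)^n - \frac{2 n}{7} - \frac{12}{49}.
Apply T(0) = 8: A - \frac{12}{49} = 8 ⇒ A = \frac{404}{49}.
So T(n) = \frac{404 \left(-6\right)^{n}}{49} - \frac{2 n}{7} - \frac{12}{49}.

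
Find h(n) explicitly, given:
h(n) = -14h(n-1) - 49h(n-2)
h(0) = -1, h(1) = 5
Characteristic equation: x² + 14x + 49 = 0, which is (x - (-7))².
Repeated root r = -7.
General solution: h(n) = (A + Bn)·(-7)^n.
From h(0) = -1: A = -1.
From h(1) = 5: (A + B)·(-7) = 5 ⇒ B = \frac{2}{7}.
So h(n) = \left(\frac{2 n}{7} - 1\right) \cdot (-7)^n.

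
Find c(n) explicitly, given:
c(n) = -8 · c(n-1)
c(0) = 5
Pure geometric recurrence with ratio -8.
By induction c(n) = c(0) · (-8)^n = 5 \left(-8\right)^{n}.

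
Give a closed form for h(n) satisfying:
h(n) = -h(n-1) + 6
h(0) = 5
First-order linear non-homogeneous.
Homogeneous solution: h_h(n) = A·(-1)^n.
Try constant particular solution h_p = K: K = -K + 6 ⇒ K = 3.
General: h(n) = A·(-1)^n + 3.
Apply h(0) = 5: A + 3 = 5 ⇒ A = 2.
So h(n) = 2 \left(-1\right)^{n} + 3.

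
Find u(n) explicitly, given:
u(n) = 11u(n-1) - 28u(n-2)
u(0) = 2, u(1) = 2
Characteristic equation: x² - 11x + 28 = 0, which factors as (x - (7))(x - (4)) = 0.
Roots r₁ = 7, r₂ = 4 (distinct).
General solution: u(n) = A·(7)^n + B·(4)^n.
From u(0) = 2: A + B = 2.
From u(1) = 2: 7A + 4B = 2.
Solving: A = -2, B = 4.
So u(n) = 4 \cdot 4^{n} - 2 \cdot 7^{n}.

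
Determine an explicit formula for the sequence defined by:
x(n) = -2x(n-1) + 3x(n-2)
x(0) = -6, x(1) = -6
Characteristic equation: x² + 2x - 3 = 0, which factors as (x - (1))(x - (-3)) = 0.
Roots r₁ = 1, r₂ = -3 (distinct).
General solution: x(n) = A·(1)^n + B·(-3)^n.
From x(0) = -6: A + B = -6.
From x(1) = -6: A - 3B = -6.
Solving: A = -6, B = 0.
So x(n) = -6.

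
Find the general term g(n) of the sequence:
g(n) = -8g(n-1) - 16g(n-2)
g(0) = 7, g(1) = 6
Characteristic equation: x² + 8x + 16 = 0, which is (x - (-4))².
Repeated root r = -4.
General solution: g(n) = (A + Bn)·(-4)^n.
From g(0) = 7: A = 7.
From g(1) = 6: (A + B)·(-4) = 6 ⇒ B = - \frac{17}{2}.
So g(n) = \left(7 - \frac{17 n}{2}\right) \cdot (-4)^n.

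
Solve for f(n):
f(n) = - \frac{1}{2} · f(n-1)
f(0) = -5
Pure geometric recurrence with ratio - \frac{1}{2}.
By induction f(n) = f(0) · (- \frac{1}{2})^n = - 5 \left(- \frac{1}{2}\right)^{n}.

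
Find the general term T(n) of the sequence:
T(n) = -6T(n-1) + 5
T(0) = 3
First-order linear non-homogeneous.
Homogeneous solution: T_h(n) = A·(-6)^n.
Try constant particular solution T_p = K: K = -6K + 5 ⇒ K = \frac{5}{7}.
General: T(n) = A·(-6)^n + \frac{5}{7}.
Apply T(0) = 3: A + \frac{5}{7} = 3 ⇒ A = \frac{16}{7}.
So T(n) = \frac{16 \left(-6\right)^{n}}{7} + \frac{5}{7}.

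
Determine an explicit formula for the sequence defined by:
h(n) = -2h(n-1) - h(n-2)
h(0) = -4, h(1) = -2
Characteristic equation: x² + 2x + 1 = 0, which is (x - (-1))².
Repeated root r = -1.
General solution: h(n) = (A + Bn)·(-1)^n.
From h(0) = -4: A = -4.
From h(1) = -2: (A + B)·(-1) = -2 ⇒ B = 6.
So h(n) = \left(6 n - 4\right) \cdot (-1)^n.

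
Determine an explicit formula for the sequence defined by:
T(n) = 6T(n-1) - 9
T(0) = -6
First-order linear non-homogeneous.
Homogeneous solution: T_h(n) = A·(6)^n.
Try constant particular solution T_p = K: K = 6K - 9 ⇒ K = \frac{9}{5}.
General: T(n) = A·(6)^n + \frac{9}{5}.
Apply T(0) = -6: A + \frac{9}{5} = -6 ⇒ A = - \frac{39}{5}.
So T(n) = \frac{9}{5} - \frac{39 \cdot 6^{n}}{5}.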